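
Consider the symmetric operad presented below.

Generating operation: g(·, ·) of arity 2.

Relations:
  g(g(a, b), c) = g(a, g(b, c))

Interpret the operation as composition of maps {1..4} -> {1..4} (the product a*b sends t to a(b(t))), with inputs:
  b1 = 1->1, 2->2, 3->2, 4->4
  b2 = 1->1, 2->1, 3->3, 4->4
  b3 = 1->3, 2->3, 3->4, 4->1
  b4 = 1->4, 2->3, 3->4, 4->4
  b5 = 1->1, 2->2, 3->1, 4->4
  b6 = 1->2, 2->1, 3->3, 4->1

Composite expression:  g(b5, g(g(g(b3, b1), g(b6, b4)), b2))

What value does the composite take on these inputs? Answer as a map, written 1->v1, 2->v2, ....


g(b3, b1) = 1->3, 2->3, 3->3, 4->1
g(b6, b4) = 1->1, 2->3, 3->1, 4->1
g(g(b3, b1), g(b6, b4)) = 1->3, 2->3, 3->3, 4->3
g(g(g(b3, b1), g(b6, b4)), b2) = 1->3, 2->3, 3->3, 4->3
g(b5, g(g(g(b3, b1), g(b6, b4)), b2)) = 1->1, 2->1, 3->1, 4->1

1->1, 2->1, 3->1, 4->1


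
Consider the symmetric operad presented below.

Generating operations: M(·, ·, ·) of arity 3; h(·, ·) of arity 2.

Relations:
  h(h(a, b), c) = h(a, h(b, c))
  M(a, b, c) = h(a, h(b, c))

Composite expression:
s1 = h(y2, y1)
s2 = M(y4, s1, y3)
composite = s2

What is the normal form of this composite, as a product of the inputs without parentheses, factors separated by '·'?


y4 · y2 · y1 · y3


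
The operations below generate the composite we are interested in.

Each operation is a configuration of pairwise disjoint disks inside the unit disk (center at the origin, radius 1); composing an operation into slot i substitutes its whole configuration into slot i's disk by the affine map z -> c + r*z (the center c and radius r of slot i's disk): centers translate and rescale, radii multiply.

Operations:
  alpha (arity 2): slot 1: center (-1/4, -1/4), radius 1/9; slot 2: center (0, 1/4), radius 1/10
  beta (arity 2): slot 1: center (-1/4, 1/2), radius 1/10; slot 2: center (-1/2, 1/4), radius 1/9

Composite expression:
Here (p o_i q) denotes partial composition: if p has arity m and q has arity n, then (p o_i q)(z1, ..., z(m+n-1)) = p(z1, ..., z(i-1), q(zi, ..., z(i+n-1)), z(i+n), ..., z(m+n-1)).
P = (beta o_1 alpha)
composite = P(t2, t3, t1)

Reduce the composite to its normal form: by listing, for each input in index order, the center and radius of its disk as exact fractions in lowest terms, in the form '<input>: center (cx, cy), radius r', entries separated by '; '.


t1: center (-1/2, 1/4), radius 1/9; t2: center (-11/40, 19/40), radius 1/90; t3: center (-1/4, 21/40), radius 1/100


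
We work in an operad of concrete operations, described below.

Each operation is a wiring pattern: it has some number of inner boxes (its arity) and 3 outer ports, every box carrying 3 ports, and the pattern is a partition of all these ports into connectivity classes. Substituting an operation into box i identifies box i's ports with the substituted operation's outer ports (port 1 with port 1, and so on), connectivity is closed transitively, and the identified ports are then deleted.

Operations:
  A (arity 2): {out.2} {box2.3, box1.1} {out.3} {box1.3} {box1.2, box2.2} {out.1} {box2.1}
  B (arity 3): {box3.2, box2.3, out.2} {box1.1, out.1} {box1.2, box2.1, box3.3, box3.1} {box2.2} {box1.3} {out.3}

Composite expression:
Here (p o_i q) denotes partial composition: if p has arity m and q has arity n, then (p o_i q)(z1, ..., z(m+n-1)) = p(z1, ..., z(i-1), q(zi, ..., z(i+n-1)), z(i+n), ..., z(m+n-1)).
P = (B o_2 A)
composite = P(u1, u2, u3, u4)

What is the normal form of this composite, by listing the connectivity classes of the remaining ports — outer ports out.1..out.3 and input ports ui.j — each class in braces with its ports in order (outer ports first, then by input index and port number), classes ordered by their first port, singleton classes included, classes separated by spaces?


{out.1, u1.1} {out.2, u4.2} {out.3} {u1.2, u4.1, u4.3} {u1.3} {u2.1, u3.3} {u2.2, u3.2} {u2.3} {u3.1}

After gluing at B, chains via deleted ports link the u-ports.
after A, the pattern on (u2, u3) reads {out.1} {out.2} {out.3} {u2.1, u3.3} {u2.2, u3.2} {u2.3} {u3.1} (out.j = its outer ports)
after B, the pattern on (u1, u2, u3, u4) reads {out.1, u1.1} {out.2, u4.2} {out.3} {u1.2, u4.1, u4.3} {u1.3} {u2.1, u3.3} {u2.2, u3.2} {u2.3} {u3.1} (out.j = its outer ports)


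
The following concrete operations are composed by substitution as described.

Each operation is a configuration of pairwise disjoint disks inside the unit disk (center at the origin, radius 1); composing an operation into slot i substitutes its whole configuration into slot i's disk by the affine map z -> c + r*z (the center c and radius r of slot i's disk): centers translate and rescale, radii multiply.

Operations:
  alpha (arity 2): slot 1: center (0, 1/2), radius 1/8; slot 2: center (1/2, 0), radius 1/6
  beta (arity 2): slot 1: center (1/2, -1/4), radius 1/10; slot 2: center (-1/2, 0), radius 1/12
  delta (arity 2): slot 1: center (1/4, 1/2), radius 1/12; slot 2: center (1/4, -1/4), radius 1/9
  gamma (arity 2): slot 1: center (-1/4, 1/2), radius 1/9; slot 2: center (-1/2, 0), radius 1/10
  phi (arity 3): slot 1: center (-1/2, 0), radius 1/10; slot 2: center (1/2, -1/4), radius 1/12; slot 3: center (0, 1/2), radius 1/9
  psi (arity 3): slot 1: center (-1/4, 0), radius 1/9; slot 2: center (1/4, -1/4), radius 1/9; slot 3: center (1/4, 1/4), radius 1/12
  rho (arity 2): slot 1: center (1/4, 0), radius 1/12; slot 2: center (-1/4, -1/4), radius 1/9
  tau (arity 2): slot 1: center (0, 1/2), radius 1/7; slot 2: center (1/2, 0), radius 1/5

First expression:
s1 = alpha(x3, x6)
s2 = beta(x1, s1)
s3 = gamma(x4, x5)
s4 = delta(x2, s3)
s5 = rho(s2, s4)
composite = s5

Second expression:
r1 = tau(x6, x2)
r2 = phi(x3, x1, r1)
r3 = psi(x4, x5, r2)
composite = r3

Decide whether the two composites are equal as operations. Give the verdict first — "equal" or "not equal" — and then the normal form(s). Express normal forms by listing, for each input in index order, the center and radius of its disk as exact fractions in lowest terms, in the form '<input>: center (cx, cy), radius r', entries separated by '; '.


not equal: they reduce to x1: center (7/24, -1/48), radius 1/120; x2: center (-2/9, -7/36), radius 1/108; x3: center (5/24, 1/288), radius 1/1152; x4: center (-73/324, -22/81), radius 1/729; x5: center (-37/162, -5/18), radius 1/810; x6: center (61/288, 0), radius 1/864 and x1: center (7/24, 11/48), radius 1/144; x2: center (55/216, 7/24), radius 1/540; x3: center (5/24, 1/4), radius 1/120; x4: center (-1/4, 0), radius 1/9; x5: center (1/4, -1/4), radius 1/9; x6: center (1/4, 8/27), radius 1/756

In normal form, the first expression is x1: center (7/24, -1/48), radius 1/120; x2: center (-2/9, -7/36), radius 1/108; x3: center (5/24, 1/288), radius 1/1152; x4: center (-73/324, -22/81), radius 1/729; x5: center (-37/162, -5/18), radius 1/810; x6: center (61/288, 0), radius 1/864
In normal form, the second expression is x1: center (7/24, 11/48), radius 1/144; x2: center (55/216, 7/24), radius 1/540; x3: center (5/24, 1/4), radius 1/120; x4: center (-1/4, 0), radius 1/9; x5: center (1/4, -1/4), radius 1/9; x6: center (1/4, 8/27), radius 1/756
Distinct normal forms: not equal.


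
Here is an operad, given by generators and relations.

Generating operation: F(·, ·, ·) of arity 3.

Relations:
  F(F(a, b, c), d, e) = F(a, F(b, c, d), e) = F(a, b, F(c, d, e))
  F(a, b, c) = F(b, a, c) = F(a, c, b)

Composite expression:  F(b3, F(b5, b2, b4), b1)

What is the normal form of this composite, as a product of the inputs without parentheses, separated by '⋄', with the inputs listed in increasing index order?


With F associative and commutative, the b-input set is all that matters.
F(b5, b2, b4) unparenthesizes to b5 ⋄ b2 ⋄ b4
F(b3, F(b5, b2, b4), b1) unparenthesizes to b3 ⋄ b5 ⋄ b2 ⋄ b4 ⋄ b1
putting the inputs in ascending order: b1 ⋄ b2 ⋄ b3 ⋄ b4 ⋄ b5

b1 ⋄ b2 ⋄ b3 ⋄ b4 ⋄ b5


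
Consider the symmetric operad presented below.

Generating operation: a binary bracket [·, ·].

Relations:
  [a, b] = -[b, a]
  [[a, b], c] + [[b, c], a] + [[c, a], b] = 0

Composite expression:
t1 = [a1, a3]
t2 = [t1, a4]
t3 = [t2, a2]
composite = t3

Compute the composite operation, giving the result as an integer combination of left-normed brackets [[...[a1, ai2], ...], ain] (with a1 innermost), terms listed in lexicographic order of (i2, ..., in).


[[[a1, a3], a4], a2]


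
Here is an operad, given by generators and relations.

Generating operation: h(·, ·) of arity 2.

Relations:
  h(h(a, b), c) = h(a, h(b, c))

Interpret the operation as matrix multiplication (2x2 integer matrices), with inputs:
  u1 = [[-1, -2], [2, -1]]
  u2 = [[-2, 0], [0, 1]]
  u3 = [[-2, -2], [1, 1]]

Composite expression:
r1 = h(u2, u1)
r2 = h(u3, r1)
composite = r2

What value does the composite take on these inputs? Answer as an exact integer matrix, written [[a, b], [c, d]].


[[-8, -6], [4, 3]]

h(u2, u1) = [[2, 4], [2, -1]]
h(u3, h(u2, u1)) = [[-8, -6], [4, 3]]


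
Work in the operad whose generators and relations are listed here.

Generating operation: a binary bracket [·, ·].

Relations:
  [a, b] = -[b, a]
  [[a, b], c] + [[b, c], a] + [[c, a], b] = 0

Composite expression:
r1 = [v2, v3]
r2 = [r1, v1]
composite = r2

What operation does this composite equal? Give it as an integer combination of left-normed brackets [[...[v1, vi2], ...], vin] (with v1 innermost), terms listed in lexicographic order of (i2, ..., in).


-[[v1, v2], v3] + [[v1, v3], v2]


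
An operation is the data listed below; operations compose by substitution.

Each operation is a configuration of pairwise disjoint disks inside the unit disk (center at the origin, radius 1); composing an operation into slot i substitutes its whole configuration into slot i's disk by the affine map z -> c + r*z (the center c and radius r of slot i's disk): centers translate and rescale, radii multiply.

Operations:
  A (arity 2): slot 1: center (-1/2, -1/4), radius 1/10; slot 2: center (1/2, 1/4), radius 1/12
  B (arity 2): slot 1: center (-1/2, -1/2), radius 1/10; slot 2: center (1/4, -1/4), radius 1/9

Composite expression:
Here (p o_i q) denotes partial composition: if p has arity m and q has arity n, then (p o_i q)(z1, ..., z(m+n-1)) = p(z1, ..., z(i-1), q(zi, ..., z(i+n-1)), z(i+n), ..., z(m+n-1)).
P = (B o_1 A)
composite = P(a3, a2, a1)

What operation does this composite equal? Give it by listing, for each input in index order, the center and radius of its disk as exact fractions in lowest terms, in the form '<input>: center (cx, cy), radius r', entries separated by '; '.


a1: center (1/4, -1/4), radius 1/9; a2: center (-9/20, -19/40), radius 1/120; a3: center (-11/20, -21/40), radius 1/100


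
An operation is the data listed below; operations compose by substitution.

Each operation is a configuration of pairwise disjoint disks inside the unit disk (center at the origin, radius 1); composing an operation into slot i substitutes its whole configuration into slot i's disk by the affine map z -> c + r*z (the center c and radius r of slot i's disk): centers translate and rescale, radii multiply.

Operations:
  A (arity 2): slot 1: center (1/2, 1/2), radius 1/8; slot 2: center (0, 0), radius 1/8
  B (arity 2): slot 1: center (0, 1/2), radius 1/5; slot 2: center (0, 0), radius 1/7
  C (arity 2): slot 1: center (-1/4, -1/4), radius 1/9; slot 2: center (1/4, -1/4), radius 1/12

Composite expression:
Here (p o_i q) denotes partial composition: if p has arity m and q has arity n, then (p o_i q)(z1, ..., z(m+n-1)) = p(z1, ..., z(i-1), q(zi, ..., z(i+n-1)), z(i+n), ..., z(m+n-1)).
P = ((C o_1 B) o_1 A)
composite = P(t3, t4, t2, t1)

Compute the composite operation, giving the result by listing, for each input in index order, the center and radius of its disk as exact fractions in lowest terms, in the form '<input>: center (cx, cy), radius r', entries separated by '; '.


Affine substitution under C: radii multiply and t-centers shift.
for t3, the 3-step affine chain lands on center (-43/180, -11/60), radius 1/360
for t4, the 3-step affine chain lands on center (-1/4, -7/36), radius 1/360
for t2, the 2-step affine chain lands on center (-1/4, -1/4), radius 1/63
for t1, the 1-step affine chain lands on center (1/4, -1/4), radius 1/12

t1: center (1/4, -1/4), radius 1/12; t2: center (-1/4, -1/4), radius 1/63; t3: center (-43/180, -11/60), radius 1/360; t4: center (-1/4, -7/36), radius 1/360


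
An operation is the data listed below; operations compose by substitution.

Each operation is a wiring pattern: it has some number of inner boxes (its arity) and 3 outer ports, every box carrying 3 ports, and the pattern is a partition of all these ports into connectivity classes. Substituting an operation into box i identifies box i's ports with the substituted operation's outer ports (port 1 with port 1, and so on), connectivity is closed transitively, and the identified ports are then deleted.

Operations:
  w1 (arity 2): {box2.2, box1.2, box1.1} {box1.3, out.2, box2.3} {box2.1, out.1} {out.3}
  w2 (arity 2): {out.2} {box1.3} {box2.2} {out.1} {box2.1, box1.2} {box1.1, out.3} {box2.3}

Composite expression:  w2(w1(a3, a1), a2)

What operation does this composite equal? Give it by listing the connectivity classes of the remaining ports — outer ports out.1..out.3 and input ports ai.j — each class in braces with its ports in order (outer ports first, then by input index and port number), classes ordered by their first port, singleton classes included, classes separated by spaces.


{out.1} {out.2} {out.3, a1.1} {a1.2, a3.1, a3.2} {a1.3, a2.1, a3.3} {a2.2} {a2.3}

After gluing at w2, chains via deleted ports link the a-ports.
composing w1 on (a3, a1), with out.j its own outer ports: {out.1, a1.1} {out.2, a1.3, a3.3} {out.3} {a1.2, a3.1, a3.2}
composing w2 on (a3, a1, a2), with out.j its own outer ports: {out.1} {out.2} {out.3, a1.1} {a1.2, a3.1, a3.2} {a1.3, a2.1, a3.3} {a2.2} {a2.3}


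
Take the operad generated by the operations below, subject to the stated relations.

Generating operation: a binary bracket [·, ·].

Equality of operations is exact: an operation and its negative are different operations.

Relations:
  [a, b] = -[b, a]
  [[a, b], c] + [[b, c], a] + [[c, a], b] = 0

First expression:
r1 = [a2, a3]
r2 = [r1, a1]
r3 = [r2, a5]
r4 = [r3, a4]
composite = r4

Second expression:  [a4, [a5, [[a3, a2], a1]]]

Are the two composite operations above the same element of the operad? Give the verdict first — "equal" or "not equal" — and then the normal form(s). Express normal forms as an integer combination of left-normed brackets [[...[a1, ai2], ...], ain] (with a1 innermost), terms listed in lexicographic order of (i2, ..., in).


not equal: they reduce to -[[[[a1, a2], a3], a5], a4] + [[[[a1, a3], a2], a5], a4] and [[[[a1, a2], a3], a5], a4] - [[[[a1, a3], a2], a5], a4]


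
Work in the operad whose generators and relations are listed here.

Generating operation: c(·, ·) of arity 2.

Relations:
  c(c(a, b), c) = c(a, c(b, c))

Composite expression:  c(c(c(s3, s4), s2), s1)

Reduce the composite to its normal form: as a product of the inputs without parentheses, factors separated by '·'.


s3 · s4 · s2 · s1

Key point: c is associative — brackets drop, the s-order remains.
c(s3, s4) reduces to s3 · s4
c(c(s3, s4), s2) reduces to s3 · s4 · s2
c(c(c(s3, s4), s2), s1) reduces to s3 · s4 · s2 · s1


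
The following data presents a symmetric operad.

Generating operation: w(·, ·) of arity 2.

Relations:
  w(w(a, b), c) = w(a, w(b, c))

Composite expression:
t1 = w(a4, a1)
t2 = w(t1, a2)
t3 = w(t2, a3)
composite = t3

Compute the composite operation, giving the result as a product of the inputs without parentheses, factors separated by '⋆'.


Associativity of w dissolves the nesting; only the a-input order survives.
w(a4, a1) linearizes to a4 ⋆ a1
w(w(a4, a1), a2) linearizes to a4 ⋆ a1 ⋆ a2
w(w(w(a4, a1), a2), a3) linearizes to a4 ⋆ a1 ⋆ a2 ⋆ a3

a4 ⋆ a1 ⋆ a2 ⋆ a3


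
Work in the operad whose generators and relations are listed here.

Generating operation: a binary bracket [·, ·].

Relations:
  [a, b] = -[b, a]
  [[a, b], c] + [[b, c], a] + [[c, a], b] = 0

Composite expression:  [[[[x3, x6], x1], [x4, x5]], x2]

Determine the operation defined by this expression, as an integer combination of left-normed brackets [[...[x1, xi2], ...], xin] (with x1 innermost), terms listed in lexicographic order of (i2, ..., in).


-[[[[[x1, x3], x6], x4], x5], x2] + [[[[[x1, x3], x6], x5], x4], x2] + [[[[[x1, x6], x3], x4], x5], x2] - [[[[[x1, x6], x3], x5], x4], x2]

A multilinear Lie element is pinned by x1-initial words (x1 innermost).
Composite bracket: [[[[x3, x6], x1], [x4, x5]], x2]
Under [a, b] = ab - ba we get 32 signed associative words (2^5 = 32).
Words beginning with x1 determine it all:
  the word x1x3x6x4x5x2 carries sign -1 and contributes -[[[[[x1, x3], x6], x4], x5], x2]
  the word x1x3x6x5x4x2 carries sign +1 and contributes +[[[[[x1, x3], x6], x5], x4], x2]
  the word x1x6x3x4x5x2 carries sign +1 and contributes +[[[[[x1, x6], x3], x4], x5], x2]
  the word x1x6x3x5x4x2 carries sign -1 and contributes -[[[[[x1, x6], x3], x5], x4], x2]


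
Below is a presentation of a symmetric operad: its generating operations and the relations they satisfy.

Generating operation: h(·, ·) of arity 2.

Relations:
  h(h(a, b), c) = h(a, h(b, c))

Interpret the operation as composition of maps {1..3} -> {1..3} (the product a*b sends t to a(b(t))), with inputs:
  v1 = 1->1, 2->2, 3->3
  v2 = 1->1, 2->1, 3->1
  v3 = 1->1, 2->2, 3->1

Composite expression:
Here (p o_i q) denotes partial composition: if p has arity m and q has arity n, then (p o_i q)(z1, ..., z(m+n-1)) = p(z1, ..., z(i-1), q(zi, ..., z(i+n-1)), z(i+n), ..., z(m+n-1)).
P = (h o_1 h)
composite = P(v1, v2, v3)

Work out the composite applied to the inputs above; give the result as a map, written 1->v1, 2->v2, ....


h(v1, v2) = 1->1, 2->1, 3->1
h(h(v1, v2), v3) = 1->1, 2->1, 3->1

1->1, 2->1, 3->1


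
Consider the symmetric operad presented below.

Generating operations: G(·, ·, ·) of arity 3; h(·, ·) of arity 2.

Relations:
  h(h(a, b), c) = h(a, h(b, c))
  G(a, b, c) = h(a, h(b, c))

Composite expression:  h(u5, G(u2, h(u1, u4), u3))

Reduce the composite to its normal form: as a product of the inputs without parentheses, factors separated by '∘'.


u5 ∘ u2 ∘ u1 ∘ u4 ∘ u3

The h-tree's shape is irrelevant; the u-reading-order decides.
h(u1, u4) unparenthesizes to u1 ∘ u4
G(u2, h(u1, u4), u3) unparenthesizes to u2 ∘ u1 ∘ u4 ∘ u3
h(u5, G(u2, h(u1, u4), u3)) unparenthesizes to u5 ∘ u2 ∘ u1 ∘ u4 ∘ u3


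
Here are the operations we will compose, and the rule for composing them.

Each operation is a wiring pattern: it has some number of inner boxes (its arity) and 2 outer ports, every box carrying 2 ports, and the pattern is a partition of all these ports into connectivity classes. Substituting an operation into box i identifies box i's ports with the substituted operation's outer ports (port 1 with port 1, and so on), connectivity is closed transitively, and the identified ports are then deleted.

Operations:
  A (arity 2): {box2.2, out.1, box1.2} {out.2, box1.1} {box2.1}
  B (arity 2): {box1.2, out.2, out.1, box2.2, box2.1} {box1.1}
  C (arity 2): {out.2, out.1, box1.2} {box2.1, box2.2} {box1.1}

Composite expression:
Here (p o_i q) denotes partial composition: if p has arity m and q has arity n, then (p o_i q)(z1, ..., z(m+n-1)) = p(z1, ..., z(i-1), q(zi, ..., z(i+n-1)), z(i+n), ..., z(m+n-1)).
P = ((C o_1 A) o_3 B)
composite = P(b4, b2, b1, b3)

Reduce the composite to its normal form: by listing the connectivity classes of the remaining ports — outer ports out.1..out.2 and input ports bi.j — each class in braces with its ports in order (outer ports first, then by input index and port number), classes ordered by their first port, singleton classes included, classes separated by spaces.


{out.1, out.2, b4.1} {b1.1} {b1.2, b3.1, b3.2} {b2.1} {b2.2, b4.2}

Two ports join when wires chain via C-identified ports.
after A, the pattern on (b4, b2) reads {out.1, b2.2, b4.2} {out.2, b4.1} {b2.1} (out.j = its outer ports)
after B, the pattern on (b1, b3) reads {out.1, out.2, b1.2, b3.1, b3.2} {b1.1} (out.j = its outer ports)
after C, the pattern on (b4, b2, b1, b3) reads {out.1, out.2, b4.1} {b1.1} {b1.2, b3.1, b3.2} {b2.1} {b2.2, b4.2} (out.j = its outer ports)


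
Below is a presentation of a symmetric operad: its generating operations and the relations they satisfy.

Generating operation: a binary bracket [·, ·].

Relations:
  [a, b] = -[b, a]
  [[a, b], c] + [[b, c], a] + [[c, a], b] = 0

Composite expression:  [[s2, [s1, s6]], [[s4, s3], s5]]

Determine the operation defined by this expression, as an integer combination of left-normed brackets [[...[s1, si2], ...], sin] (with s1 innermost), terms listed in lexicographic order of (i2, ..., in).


[[[[[s1, s6], s2], s3], s4], s5] - [[[[[s1, s6], s2], s4], s3], s5] - [[[[[s1, s6], s2], s5], s3], s4] + [[[[[s1, s6], s2], s5], s4], s3]

In the tensor algebra, words opening s1 carry the s1-anchored form.
Composite bracket: [[s2, [s1, s6]], [[s4, s3], s5]]
Each bracket splits as ab - ba, giving 32 signed words (2^5 = 32).
Collect the words opening with s1:
  s1s6s2s3s4s5 appears with sign +1, giving the term +[[[[[s1, s6], s2], s3], s4], s5]
  s1s6s2s4s3s5 appears with sign -1, giving the term -[[[[[s1, s6], s2], s4], s3], s5]
  s1s6s2s5s3s4 appears with sign -1, giving the term -[[[[[s1, s6], s2], s5], s3], s4]
  s1s6s2s5s4s3 appears with sign +1, giving the term +[[[[[s1, s6], s2], s5], s4], s3]


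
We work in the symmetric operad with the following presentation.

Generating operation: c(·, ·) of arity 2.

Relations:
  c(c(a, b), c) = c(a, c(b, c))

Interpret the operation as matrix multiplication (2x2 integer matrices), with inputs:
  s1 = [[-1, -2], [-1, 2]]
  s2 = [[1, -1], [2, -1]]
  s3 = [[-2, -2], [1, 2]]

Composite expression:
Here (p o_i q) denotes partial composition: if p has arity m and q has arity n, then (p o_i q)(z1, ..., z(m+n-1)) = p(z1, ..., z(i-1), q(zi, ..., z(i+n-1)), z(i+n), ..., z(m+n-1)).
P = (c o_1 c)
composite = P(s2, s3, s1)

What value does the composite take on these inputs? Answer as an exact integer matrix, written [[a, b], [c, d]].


[[7, -2], [11, -2]]

c(s2, s3) = [[-3, -4], [-5, -6]]
c(c(s2, s3), s1) = [[7, -2], [11, -2]]


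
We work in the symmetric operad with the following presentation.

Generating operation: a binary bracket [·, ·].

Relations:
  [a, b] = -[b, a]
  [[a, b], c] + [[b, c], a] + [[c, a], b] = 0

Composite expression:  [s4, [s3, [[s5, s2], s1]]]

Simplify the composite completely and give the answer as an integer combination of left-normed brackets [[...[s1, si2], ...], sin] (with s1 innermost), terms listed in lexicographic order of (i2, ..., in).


[[[[s1, s2], s5], s3], s4] - [[[[s1, s5], s2], s3], s4]

Expand each bracket as ab - ba; the s1-initial words give the coefficients.
Composite bracket: [s4, [s3, [[s5, s2], s1]]]
Each bracket splits as ab - ba, giving 16 signed words (2^4 = 16).
Coefficients come from the s1-initial words:
  from s1s2s5s3s4, sign +1: term +[[[[s1, s2], s5], s3], s4]
  from s1s5s2s3s4, sign -1: term -[[[[s1, s5], s2], s3], s4]


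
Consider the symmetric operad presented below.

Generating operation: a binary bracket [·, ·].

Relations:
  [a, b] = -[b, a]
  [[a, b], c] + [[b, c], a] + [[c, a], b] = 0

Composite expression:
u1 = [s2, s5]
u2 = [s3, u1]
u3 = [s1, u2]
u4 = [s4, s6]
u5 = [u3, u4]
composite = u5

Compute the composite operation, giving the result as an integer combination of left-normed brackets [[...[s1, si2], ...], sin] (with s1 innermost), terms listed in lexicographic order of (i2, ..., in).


-[[[[[s1, s2], s5], s3], s4], s6] + [[[[[s1, s2], s5], s3], s6], s4] + [[[[[s1, s3], s2], s5], s4], s6] - [[[[[s1, s3], s2], s5], s6], s4] - [[[[[s1, s3], s5], s2], s4], s6] + [[[[[s1, s3], s5], s2], s6], s4] + [[[[[s1, s5], s2], s3], s4], s6] - [[[[[s1, s5], s2], s3], s6], s4]


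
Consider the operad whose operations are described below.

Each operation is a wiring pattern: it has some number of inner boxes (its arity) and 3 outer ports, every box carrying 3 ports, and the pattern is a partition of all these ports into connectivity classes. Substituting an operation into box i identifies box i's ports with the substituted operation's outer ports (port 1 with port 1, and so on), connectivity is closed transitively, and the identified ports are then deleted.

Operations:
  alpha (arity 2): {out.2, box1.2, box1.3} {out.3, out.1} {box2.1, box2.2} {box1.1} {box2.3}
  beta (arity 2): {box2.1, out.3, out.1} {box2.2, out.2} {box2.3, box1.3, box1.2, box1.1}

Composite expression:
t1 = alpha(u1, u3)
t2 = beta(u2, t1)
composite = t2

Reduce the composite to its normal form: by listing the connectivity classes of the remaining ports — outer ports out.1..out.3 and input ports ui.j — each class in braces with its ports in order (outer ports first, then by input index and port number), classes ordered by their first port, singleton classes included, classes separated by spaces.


{out.1, out.3, u2.1, u2.2, u2.3} {out.2, u1.2, u1.3} {u1.1} {u3.1, u3.2} {u3.3}


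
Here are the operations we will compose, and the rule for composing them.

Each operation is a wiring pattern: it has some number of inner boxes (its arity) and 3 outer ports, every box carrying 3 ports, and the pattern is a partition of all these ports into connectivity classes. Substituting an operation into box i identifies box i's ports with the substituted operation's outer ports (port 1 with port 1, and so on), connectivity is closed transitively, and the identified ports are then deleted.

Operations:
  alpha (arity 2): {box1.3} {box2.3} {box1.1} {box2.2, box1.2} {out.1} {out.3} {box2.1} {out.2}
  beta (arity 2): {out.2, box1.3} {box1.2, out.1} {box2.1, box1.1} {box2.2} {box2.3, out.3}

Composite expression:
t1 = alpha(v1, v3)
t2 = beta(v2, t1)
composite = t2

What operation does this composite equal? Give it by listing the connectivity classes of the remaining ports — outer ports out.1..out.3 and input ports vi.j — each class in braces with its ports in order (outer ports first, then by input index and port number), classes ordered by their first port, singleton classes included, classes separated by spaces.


{out.1, v2.2} {out.2, v2.3} {out.3} {v1.1} {v1.2, v3.2} {v1.3} {v2.1} {v3.1} {v3.3}

Substituting into beta glues patterns; closure does the rest.
after alpha, the pattern on (v1, v3) reads {out.1} {out.2} {out.3} {v1.1} {v1.2, v3.2} {v1.3} {v3.1} {v3.3} (out.j = its outer ports)
after beta, the pattern on (v2, v1, v3) reads {out.1, v2.2} {out.2, v2.3} {out.3} {v1.1} {v1.2, v3.2} {v1.3} {v2.1} {v3.1} {v3.3} (out.j = its outer ports)


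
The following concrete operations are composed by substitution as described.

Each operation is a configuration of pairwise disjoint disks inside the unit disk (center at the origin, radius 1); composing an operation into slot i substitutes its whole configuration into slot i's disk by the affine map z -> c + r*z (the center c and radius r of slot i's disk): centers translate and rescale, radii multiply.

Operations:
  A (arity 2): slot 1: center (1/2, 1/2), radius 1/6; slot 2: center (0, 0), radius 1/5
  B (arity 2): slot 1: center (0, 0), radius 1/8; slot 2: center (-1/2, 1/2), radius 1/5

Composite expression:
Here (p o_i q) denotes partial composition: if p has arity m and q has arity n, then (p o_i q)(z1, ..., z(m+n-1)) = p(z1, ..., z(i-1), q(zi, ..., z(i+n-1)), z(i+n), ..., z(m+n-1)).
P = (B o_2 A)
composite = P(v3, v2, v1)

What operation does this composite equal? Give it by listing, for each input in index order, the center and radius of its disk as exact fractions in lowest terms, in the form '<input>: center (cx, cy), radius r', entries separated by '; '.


v1: center (-1/2, 1/2), radius 1/25; v2: center (-2/5, 3/5), radius 1/30; v3: center (0, 0), radius 1/8

Only the slot chain above each v matters under B; compose those maps.
tracing v3 down its 1-map path: center (0, 0), radius 1/8
tracing v2 down its 2-map path: center (-2/5, 3/5), radius 1/30
tracing v1 down its 2-map path: center (-1/2, 1/2), radius 1/25


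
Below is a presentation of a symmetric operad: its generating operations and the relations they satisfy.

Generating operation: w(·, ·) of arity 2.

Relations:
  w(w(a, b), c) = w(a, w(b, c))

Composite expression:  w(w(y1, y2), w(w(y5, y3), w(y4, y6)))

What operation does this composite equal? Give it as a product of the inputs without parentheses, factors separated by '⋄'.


y1 ⋄ y2 ⋄ y5 ⋄ y3 ⋄ y4 ⋄ y6

The w-tree's shape is irrelevant; the y-reading-order decides.
w(y1, y2) linearizes to y1 ⋄ y2
w(y5, y3) linearizes to y5 ⋄ y3
w(y4, y6) linearizes to y4 ⋄ y6
w(w(y5, y3), w(y4, y6)) linearizes to y5 ⋄ y3 ⋄ y4 ⋄ y6
w(w(y1, y2), w(w(y5, y3), w(y4, y6))) linearizes to y1 ⋄ y2 ⋄ y5 ⋄ y3 ⋄ y4 ⋄ y6


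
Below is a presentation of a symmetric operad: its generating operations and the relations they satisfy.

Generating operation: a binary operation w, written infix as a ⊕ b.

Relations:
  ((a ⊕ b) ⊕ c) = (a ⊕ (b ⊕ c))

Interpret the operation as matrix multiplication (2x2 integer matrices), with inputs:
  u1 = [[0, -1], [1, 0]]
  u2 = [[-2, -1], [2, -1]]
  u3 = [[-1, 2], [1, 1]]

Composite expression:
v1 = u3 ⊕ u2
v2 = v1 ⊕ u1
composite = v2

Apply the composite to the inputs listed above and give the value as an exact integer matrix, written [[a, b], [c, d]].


[[-1, -6], [-2, 0]]


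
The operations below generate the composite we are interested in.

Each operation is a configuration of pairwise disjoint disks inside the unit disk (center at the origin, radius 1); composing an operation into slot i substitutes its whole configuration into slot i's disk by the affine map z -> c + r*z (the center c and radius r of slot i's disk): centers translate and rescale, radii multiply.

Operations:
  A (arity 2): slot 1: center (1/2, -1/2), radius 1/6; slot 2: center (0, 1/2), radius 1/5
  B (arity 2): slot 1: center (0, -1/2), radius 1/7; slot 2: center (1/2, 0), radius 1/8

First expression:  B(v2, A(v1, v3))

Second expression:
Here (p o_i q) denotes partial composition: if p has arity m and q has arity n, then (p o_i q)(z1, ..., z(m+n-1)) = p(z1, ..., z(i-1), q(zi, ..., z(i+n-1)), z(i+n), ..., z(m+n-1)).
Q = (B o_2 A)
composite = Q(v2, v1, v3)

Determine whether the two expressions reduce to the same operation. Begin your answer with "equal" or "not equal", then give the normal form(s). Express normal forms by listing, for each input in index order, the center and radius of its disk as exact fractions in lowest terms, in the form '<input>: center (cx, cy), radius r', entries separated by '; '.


Normal form of the first expression: v1: center (9/16, -1/16), radius 1/48; v2: center (0, -1/2), radius 1/7; v3: center (1/2, 1/16), radius 1/40
Normal form of the second expression: v1: center (9/16, -1/16), radius 1/48; v2: center (0, -1/2), radius 1/7; v3: center (1/2, 1/16), radius 1/40
The normal forms match — equal.

equal — both sides give v1: center (9/16, -1/16), radius 1/48; v2: center (0, -1/2), radius 1/7; v3: center (1/2, 1/16), radius 1/40


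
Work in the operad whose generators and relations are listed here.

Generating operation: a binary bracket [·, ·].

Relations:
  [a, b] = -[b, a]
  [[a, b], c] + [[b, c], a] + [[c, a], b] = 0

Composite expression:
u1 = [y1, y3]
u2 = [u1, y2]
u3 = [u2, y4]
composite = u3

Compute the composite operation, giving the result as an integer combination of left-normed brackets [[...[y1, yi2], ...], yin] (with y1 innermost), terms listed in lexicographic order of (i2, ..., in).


[[[y1, y3], y2], y4]

Skip Jacobi rewriting: expand, keep y1-initial words, read off terms.
Composite bracket: [[[y1, y3], y2], y4]
Expanding via [a, b] = ab - ba: 8 signed words (2^3 = 8).
Words beginning with y1 determine it all:
  word y1y3y2y4 has sign +1, contributing +[[[y1, y3], y2], y4]


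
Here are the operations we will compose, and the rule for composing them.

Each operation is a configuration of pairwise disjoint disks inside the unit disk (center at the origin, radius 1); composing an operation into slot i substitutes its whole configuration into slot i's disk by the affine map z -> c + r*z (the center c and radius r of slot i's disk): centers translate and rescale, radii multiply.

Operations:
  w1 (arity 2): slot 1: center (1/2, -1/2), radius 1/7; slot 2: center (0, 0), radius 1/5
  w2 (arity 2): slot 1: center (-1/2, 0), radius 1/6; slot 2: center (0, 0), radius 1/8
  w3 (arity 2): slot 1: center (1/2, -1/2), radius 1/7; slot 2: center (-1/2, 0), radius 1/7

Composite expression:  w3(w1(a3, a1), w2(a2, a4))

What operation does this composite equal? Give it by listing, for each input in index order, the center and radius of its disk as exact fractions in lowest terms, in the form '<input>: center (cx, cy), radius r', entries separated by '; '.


Each a-disk chains the slot maps above it in w3; radii multiply.
input a3: applying the 2 nested substitutions gives center (4/7, -4/7), radius 1/49
input a1: applying the 2 nested substitutions gives center (1/2, -1/2), radius 1/35
input a2: applying the 2 nested substitutions gives center (-4/7, 0), radius 1/42
input a4: applying the 2 nested substitutions gives center (-1/2, 0), radius 1/56

a1: center (1/2, -1/2), radius 1/35; a2: center (-4/7, 0), radius 1/42; a3: center (4/7, -4/7), radius 1/49; a4: center (-1/2, 0), radius 1/56


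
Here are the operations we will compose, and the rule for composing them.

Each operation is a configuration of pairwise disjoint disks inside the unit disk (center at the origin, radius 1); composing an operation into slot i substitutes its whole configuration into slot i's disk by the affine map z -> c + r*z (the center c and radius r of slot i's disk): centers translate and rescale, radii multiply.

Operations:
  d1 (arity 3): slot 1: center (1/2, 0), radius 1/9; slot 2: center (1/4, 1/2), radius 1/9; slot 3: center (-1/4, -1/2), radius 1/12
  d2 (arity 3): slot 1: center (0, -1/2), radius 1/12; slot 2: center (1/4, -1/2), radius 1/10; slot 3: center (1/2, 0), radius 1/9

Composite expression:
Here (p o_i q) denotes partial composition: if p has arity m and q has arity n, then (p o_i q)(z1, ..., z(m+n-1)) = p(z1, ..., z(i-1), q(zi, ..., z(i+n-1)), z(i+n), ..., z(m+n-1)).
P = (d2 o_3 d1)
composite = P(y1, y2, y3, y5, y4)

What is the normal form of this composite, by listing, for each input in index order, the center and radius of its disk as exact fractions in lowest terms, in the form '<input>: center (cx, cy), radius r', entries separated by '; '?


y1: center (0, -1/2), radius 1/12; y2: center (1/4, -1/2), radius 1/10; y3: center (5/9, 0), radius 1/81; y4: center (17/36, -1/18), radius 1/108; y5: center (19/36, 1/18), radius 1/81

Affine substitution under d2: radii multiply and y-centers shift.
tracing y1 down its 1-map path: center (0, -1/2), radius 1/12
tracing y2 down its 1-map path: center (1/4, -1/2), radius 1/10
tracing y3 down its 2-map path: center (5/9, 0), radius 1/81
tracing y5 down its 2-map path: center (19/36, 1/18), radius 1/81
tracing y4 down its 2-map path: center (17/36, -1/18), radius 1/108


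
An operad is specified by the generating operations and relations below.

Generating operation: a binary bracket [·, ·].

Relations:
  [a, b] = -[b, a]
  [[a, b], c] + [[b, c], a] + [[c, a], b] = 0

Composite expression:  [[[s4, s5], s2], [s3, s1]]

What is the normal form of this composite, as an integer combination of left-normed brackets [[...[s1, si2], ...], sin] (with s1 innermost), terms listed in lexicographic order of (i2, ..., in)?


-[[[[s1, s3], s2], s4], s5] + [[[[s1, s3], s2], s5], s4] + [[[[s1, s3], s4], s5], s2] - [[[[s1, s3], s5], s4], s2]

A multilinear Lie element is pinned by s1-initial words (s1 innermost).
Composite bracket: [[[s4, s5], s2], [s3, s1]]
Full expansion: 16 signed words from ab - ba (2^4 = 16).
Keep just the words that open with s1:
  sign of s1s3s2s4s5 is -1, so it contributes -[[[[s1, s3], s2], s4], s5]
  sign of s1s3s2s5s4 is +1, so it contributes +[[[[s1, s3], s2], s5], s4]
  sign of s1s3s4s5s2 is +1, so it contributes +[[[[s1, s3], s4], s5], s2]
  sign of s1s3s5s4s2 is -1, so it contributes -[[[[s1, s3], s5], s4], s2]


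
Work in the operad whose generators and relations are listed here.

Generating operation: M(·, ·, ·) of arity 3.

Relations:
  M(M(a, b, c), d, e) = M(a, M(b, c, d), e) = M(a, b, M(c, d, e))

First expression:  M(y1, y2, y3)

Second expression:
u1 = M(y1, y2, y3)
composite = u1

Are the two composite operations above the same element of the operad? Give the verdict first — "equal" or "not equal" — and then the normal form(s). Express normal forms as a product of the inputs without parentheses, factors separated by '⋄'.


equal: each reduces to y1 ⋄ y2 ⋄ y3

In normal form, the first expression is y1 ⋄ y2 ⋄ y3
In normal form, the second expression is y1 ⋄ y2 ⋄ y3
Both agree, so they are equal.


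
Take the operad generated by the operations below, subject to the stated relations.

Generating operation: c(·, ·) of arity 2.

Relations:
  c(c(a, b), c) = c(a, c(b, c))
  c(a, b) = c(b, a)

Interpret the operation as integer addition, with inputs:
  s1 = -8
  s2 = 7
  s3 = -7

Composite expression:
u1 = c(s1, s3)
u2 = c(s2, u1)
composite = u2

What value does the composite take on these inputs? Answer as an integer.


c(s1, s3) = -15
c(s2, c(s1, s3)) = -8

-8


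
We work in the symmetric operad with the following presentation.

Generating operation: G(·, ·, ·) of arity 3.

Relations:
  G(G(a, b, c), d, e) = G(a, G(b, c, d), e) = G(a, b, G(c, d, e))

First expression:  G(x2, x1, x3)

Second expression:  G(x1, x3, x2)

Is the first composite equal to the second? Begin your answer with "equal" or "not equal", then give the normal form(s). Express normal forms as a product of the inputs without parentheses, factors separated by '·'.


not equal: they reduce to x2 · x1 · x3 and x1 · x3 · x2


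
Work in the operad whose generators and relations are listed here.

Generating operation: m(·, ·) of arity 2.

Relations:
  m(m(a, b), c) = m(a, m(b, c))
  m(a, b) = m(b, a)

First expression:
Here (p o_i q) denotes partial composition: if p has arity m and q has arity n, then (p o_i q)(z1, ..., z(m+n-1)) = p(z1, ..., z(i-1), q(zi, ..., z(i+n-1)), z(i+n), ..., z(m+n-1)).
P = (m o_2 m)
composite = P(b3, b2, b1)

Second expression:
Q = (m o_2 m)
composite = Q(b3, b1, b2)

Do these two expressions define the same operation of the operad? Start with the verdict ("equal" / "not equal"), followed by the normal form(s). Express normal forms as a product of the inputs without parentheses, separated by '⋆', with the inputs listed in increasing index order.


equal: each reduces to b1 ⋆ b2 ⋆ b3


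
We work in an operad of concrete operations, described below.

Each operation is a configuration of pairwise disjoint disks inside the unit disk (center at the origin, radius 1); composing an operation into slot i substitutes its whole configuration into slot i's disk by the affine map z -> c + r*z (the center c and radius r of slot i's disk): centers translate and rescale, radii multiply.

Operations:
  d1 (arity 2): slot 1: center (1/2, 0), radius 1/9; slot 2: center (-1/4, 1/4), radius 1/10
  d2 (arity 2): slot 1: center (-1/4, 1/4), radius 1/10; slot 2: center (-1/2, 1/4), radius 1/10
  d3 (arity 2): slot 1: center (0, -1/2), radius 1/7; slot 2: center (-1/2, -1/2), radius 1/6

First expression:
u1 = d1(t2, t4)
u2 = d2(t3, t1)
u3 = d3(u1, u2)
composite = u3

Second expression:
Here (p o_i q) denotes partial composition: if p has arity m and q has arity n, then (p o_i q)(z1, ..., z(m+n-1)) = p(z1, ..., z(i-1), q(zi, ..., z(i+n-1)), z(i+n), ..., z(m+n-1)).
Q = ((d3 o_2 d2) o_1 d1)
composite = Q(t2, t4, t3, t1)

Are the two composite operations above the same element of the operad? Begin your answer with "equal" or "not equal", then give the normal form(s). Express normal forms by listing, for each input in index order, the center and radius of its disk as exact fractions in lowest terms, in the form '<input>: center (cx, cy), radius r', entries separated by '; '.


equal: each reduces to t1: center (-7/12, -11/24), radius 1/60; t2: center (1/14, -1/2), radius 1/63; t3: center (-13/24, -11/24), radius 1/60; t4: center (-1/28, -13/28), radius 1/70

The first expression reduces to t1: center (-7/12, -11/24), radius 1/60; t2: center (1/14, -1/2), radius 1/63; t3: center (-13/24, -11/24), radius 1/60; t4: center (-1/28, -13/28), radius 1/70
The second expression reduces to t1: center (-7/12, -11/24), radius 1/60; t2: center (1/14, -1/2), radius 1/63; t3: center (-13/24, -11/24), radius 1/60; t4: center (-1/28, -13/28), radius 1/70
The forms coincide; equal.
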